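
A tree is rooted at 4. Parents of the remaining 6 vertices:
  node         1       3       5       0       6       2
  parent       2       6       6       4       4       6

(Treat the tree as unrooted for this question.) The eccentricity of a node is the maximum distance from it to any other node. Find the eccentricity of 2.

3

The node farthest from 2 is 0, via 2–6–4–0 — 3 edges.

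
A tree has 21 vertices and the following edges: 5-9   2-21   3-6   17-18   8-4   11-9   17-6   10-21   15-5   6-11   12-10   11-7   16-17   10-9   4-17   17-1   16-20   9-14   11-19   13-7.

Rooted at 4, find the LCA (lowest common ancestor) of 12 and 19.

12's ancestor chain is 12, 10, 9, 11, 6, 17, 4 and 19's is 19, 11, 6, 17, 4; they first meet at 11.

11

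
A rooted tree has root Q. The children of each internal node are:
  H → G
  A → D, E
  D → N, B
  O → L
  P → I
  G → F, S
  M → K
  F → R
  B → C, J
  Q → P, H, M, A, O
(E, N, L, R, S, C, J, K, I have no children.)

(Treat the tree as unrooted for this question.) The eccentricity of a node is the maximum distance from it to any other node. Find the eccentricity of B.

A farthest node from B is R.
The path B – D – A – Q – H – G – F – R has 7 edges.

7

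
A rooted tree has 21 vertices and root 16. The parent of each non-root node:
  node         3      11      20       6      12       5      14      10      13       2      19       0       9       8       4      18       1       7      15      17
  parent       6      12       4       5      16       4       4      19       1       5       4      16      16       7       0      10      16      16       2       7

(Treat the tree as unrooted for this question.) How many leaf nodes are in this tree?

Degree-1 nodes: 3, 8, 9, 11, 13, 14, 15, 17, 18, 20 — 10 of them.

10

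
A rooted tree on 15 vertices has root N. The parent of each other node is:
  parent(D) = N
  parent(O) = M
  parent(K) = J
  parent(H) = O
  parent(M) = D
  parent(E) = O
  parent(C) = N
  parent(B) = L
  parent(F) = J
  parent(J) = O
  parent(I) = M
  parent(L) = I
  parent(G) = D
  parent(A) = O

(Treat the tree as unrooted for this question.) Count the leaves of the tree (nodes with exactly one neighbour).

Exactly 8 nodes have a single neighbour: A, B, C, E, F, G, H, K.

8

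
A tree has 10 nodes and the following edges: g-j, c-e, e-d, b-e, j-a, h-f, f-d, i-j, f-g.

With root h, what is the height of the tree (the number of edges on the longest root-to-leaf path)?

c sits deepest: h-f-d-e-c — 4 edges from the root.

4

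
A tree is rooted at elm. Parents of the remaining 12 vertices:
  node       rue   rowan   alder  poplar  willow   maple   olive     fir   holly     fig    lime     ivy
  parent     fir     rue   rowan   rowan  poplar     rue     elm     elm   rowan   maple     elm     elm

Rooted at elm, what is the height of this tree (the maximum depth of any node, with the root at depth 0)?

A deepest node is willow, reached by elm – fir – rue – rowan – poplar – willow.
That path has 5 edges, so the height is 5.

5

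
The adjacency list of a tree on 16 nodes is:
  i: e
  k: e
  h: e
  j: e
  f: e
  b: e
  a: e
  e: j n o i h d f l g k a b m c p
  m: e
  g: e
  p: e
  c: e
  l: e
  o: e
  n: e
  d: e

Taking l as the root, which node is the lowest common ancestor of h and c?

e

h's ancestor chain is h, e, l and c's is c, e, l; they first meet at e.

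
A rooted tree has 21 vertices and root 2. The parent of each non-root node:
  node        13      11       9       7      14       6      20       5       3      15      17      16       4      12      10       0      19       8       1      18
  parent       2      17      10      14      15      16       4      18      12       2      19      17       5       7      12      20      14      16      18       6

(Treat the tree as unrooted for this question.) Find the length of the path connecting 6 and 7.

6 - 16 - 17 - 19 - 14 - 7: 5 edges.

5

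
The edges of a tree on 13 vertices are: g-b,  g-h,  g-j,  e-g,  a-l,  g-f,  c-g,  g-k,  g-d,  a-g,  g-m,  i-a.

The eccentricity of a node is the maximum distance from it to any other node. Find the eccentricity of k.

3

The node farthest from k is l (i also at distance 3), via k-g-a-l — 3 edges.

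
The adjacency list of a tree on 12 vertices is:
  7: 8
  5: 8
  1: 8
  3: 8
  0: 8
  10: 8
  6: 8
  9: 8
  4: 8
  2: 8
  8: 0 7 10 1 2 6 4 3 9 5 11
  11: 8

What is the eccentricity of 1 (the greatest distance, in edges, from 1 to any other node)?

2

The node farthest from 1 is 2 (4, 11, 10, 9, 7, 0, 3, 5, 6 also at distance 2), via 1-8-2 — 2 edges.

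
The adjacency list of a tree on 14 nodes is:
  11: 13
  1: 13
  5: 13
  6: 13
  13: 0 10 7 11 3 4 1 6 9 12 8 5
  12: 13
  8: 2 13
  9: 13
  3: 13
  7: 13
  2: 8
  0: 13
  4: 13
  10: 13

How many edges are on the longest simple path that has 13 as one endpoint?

Distances from 13 peak at 2, attained at 2.
13–8–2

2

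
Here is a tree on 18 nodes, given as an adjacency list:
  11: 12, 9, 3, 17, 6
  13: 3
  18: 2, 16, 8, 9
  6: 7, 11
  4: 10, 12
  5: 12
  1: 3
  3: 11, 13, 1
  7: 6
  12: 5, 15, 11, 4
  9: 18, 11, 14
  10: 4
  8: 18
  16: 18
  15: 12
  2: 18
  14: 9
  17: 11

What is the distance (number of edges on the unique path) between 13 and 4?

Walking from 13: 13 - 3 - 11 - 12 - 4. Length 4.

4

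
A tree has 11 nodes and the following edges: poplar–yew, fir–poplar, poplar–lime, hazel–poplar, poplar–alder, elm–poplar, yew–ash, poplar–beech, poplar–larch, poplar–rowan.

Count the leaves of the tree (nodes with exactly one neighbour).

9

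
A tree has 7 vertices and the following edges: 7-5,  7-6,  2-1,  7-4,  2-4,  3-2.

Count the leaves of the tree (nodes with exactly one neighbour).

4

The leaves are 1, 3, 5, 6.
That is 4 leaves.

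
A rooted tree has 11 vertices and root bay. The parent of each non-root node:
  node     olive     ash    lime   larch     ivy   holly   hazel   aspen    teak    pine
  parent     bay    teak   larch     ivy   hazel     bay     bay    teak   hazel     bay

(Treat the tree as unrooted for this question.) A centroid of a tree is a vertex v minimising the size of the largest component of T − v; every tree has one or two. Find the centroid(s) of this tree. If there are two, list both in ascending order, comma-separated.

hazel

Delete hazel: the remaining components have sizes 4, 3, 3. Max 4 ≤ 5, so hazel is a centroid.
No neighbour of hazel does as well, so hazel is the unique centroid.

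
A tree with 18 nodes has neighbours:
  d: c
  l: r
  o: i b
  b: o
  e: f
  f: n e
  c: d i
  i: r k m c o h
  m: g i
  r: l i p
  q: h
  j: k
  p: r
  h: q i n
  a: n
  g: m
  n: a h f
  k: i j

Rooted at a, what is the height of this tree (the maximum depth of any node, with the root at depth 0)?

A deepest node is b, reached by a–n–h–i–o–b.
That path has 5 edges, so the height is 5.

5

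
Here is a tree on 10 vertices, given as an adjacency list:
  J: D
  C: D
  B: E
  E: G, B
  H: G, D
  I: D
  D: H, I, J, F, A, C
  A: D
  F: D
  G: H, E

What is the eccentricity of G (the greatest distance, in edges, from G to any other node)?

3

The node farthest from G is C (A, J, F, I also at distance 3), via G-H-D-C — 3 edges.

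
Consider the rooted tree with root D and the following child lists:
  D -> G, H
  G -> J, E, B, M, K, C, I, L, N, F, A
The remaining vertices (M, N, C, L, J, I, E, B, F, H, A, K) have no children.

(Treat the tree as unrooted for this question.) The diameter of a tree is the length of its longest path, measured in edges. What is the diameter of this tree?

BFS from H reaches K last, at distance 3; BFS from K confirms no node is farther.
Path: H-D-G-K.

3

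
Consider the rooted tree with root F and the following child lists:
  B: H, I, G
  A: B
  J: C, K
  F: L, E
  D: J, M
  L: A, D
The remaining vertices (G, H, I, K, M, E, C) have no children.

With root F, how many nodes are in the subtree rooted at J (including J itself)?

3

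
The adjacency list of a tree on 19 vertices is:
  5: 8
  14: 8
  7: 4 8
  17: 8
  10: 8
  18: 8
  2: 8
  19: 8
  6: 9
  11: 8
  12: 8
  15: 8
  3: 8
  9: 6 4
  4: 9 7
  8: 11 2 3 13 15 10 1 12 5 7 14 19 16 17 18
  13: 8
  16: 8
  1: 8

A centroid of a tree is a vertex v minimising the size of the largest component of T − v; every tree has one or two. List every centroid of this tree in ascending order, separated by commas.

8

If 8 is removed the pieces have sizes 4, 1, 1, 1, 1, 1, 1, 1, 1, 1, 1, 1, 1, 1, 1, all ≤ ⌊19/2⌋ = 9.
Every other node leaves some component of size > 9, so the centroid is unique.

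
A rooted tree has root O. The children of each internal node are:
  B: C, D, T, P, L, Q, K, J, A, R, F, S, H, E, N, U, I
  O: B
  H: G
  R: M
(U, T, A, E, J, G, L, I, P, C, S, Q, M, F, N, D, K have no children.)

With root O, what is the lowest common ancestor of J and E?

B

Path J→root: J B O; path E→root: E B O.
First common node: B.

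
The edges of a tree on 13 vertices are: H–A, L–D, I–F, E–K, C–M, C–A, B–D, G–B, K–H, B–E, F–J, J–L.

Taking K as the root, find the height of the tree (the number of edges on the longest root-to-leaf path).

7

I sits deepest: K-E-B-D-L-J-F-I — 7 edges from the root.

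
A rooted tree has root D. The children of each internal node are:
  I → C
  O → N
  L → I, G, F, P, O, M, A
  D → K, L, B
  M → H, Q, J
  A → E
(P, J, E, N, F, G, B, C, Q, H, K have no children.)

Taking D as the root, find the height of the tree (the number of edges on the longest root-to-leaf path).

The longest root-to-leaf path is D-L-O-N (3 edges).

3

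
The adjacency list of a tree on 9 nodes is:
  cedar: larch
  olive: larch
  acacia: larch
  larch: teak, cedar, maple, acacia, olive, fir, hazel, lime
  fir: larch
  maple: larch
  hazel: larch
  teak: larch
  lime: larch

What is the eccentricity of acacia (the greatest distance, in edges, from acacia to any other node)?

A farthest node from acacia is cedar (teak, hazel, olive, fir, lime, maple also at distance 2).
The path acacia – larch – cedar has 2 edges.

2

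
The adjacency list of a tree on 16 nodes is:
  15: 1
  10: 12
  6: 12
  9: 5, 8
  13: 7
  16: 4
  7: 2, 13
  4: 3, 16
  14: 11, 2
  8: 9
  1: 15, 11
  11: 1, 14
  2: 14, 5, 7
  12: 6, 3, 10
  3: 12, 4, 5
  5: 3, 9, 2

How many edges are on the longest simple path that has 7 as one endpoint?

A farthest node from 7 is 16 (15, 6, 10 also at distance 5).
The path 7-2-5-3-4-16 has 5 edges.

5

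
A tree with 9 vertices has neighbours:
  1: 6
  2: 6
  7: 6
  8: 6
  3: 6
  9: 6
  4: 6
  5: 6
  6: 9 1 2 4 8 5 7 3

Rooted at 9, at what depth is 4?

Climbing from 4 to the root: 4 – 6 – 9. That's 2 steps.

2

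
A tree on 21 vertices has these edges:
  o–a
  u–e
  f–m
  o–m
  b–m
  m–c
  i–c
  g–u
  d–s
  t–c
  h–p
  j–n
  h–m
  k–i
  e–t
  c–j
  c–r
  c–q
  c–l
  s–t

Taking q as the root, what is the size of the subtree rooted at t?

6

Descendants of t (including itself): t, s, e, d, u, g. That's 6.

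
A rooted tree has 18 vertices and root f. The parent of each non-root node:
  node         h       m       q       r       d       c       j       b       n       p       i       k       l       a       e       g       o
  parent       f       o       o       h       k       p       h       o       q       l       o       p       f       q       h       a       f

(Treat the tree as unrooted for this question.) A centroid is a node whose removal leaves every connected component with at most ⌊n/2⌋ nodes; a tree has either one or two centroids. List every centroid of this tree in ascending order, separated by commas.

Delete f: the remaining components have sizes 8, 5, 4. Max 8 ≤ 9, so f is a centroid.
No neighbour of f does as well, so f is the unique centroid.

f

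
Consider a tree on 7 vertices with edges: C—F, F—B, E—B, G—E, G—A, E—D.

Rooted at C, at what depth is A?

Path from C to A: C–F–B–E–G–A, which has 5 edges.

5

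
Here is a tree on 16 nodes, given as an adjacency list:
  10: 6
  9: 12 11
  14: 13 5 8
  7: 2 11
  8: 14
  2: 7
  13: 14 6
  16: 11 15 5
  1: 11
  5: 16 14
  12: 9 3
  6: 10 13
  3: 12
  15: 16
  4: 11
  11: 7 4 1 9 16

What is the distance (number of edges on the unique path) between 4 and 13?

5

Walking from 4: 4–11–16–5–14–13. Length 5.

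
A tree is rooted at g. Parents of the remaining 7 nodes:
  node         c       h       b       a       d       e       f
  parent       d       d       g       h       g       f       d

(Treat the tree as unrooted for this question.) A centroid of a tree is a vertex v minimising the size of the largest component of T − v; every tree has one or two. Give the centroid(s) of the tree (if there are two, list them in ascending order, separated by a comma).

d

Removing d splits the tree into components of sizes 2, 2, 2, 1; the largest is 2 ≤ ⌊8/2⌋ = 4.
Every other node leaves some component of size > 4, so the centroid is unique.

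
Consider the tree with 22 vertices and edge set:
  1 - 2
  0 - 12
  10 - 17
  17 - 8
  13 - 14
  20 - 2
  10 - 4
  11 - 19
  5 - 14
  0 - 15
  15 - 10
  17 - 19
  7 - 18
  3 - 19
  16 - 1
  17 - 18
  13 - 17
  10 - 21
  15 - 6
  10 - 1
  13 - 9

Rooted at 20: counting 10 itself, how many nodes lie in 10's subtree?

18

Descendants of 10 (including itself): 10, 21, 17, 15, 4, 18, 13, 19, 8, 0, 6, 7, 14, 9, 3, 11, 12, 5. That's 18.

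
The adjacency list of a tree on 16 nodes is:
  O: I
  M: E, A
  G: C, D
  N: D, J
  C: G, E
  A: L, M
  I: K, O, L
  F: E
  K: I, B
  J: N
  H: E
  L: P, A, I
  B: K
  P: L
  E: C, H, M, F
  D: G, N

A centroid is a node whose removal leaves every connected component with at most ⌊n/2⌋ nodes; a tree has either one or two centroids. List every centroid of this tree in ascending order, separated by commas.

Removing M splits the tree into components of sizes 8, 7; the largest is 8 ≤ ⌊16/2⌋ = 8.
E is adjacent to M and is also a centroid (the largest component after removing it is likewise 8).

E, M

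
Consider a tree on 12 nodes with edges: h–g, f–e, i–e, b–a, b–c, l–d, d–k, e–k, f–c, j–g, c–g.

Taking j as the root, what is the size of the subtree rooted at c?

Descendants of c (including itself): c, f, b, e, a, i, k, d, l. That's 9.

9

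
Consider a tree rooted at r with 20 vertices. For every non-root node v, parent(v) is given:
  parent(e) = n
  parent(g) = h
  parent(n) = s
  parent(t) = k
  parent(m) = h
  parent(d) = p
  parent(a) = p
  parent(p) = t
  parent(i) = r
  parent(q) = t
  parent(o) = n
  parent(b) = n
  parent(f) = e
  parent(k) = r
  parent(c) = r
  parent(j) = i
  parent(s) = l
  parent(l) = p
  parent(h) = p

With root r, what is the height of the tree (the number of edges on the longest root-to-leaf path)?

A deepest node is f, reached by r – k – t – p – l – s – n – e – f.
That path has 8 edges, so the height is 8.

8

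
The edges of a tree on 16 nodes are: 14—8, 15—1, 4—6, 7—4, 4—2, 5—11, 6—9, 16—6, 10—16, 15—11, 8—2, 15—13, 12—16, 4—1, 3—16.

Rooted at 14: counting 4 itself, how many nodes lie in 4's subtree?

13

The subtree rooted at 4 contains: 4, 1, 6, 7, 15, 16, 9, 13, 11, 3, 12, 10, 5 — 13 nodes.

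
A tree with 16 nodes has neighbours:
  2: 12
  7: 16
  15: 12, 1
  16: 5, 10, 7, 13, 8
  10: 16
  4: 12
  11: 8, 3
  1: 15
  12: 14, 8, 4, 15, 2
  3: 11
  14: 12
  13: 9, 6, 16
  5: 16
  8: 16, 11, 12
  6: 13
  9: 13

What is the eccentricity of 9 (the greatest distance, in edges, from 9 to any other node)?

The node farthest from 9 is 1, via 9-13-16-8-12-15-1 — 6 edges.

6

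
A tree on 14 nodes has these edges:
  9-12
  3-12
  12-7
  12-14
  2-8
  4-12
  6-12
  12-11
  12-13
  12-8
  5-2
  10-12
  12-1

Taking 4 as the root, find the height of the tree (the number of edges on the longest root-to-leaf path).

The longest root-to-leaf path is 4–12–8–2–5 (4 edges).

4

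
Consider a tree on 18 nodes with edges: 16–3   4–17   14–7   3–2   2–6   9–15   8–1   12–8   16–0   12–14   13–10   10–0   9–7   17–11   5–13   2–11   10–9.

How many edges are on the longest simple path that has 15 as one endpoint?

A farthest node from 15 is 4.
The path 15–9–10–0–16–3–2–11–17–4 has 9 edges.

9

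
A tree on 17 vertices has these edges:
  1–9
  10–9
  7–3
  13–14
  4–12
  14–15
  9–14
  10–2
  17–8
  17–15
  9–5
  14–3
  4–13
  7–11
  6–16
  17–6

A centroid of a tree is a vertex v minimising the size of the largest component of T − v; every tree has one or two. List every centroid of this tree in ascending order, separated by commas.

Delete 14: the remaining components have sizes 5, 5, 3, 3. Max 5 ≤ 8, so 14 is a centroid.
Every other node leaves some component of size > 8, so the centroid is unique.

14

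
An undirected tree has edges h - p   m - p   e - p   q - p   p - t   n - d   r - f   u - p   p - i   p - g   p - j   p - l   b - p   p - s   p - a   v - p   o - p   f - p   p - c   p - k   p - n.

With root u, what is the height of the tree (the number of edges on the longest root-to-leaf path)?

A deepest node is d, reached by u → p → n → d.
That path has 3 edges, so the height is 3.

3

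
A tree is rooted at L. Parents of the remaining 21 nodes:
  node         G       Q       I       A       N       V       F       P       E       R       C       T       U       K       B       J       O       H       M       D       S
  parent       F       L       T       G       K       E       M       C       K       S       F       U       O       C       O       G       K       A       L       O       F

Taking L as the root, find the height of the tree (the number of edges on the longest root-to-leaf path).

I sits deepest: L → M → F → C → K → O → U → T → I — 8 edges from the root.

8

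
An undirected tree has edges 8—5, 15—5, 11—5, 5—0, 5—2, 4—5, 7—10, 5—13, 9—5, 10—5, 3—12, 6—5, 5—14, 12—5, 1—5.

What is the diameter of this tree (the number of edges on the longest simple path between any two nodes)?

4

Starting from 7, a farthest node is 3 at distance 4.
One longest path: 7–10–5–12–3.
So the diameter is 4.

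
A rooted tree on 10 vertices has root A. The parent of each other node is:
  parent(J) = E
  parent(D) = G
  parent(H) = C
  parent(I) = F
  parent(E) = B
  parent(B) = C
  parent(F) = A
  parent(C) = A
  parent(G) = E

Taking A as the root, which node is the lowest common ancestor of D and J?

Ancestors of D (toward the root): D, G, E, B, C, A.
Ancestors of J: J, E, B, C, A.
The deepest node appearing in both lists is E.

E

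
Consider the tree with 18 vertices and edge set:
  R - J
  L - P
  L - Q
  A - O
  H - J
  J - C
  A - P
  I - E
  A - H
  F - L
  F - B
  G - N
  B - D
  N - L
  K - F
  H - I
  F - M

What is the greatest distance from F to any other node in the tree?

Distances from F peak at 6, attained at C (R, E also at distance 6).
F – L – P – A – H – J – C

6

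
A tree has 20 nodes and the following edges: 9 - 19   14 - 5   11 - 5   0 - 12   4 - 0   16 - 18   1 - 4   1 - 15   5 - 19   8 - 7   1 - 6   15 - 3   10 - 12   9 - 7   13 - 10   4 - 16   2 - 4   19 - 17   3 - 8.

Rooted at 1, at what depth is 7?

4

1 → 15 → 3 → 8 → 7 — 4 edges.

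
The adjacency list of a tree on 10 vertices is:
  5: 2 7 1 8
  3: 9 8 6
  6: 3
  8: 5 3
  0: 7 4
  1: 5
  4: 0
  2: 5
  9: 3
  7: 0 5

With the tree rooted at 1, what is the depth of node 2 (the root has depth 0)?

2

1–5–2 — 2 edges.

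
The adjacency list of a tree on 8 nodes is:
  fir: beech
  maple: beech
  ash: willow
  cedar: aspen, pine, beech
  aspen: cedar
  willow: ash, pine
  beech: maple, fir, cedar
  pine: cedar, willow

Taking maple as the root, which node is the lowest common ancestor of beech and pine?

Ancestors of beech (toward the root): beech, maple.
Ancestors of pine: pine, cedar, beech, maple.
The deepest node appearing in both lists is beech.

beech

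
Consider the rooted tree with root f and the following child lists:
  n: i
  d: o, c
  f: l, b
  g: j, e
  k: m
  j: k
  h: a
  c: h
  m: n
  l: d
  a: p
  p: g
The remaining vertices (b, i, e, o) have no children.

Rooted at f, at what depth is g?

Climbing from g to the root: g–p–a–h–c–d–l–f. That's 7 steps.

7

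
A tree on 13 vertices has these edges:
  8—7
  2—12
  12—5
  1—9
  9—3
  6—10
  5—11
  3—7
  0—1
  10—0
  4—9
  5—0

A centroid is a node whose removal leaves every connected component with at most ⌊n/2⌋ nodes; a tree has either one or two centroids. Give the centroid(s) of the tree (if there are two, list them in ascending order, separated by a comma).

If 0 is removed the pieces have sizes 6, 4, 2, all ≤ ⌊13/2⌋ = 6.
No neighbour of 0 does as well, so 0 is the unique centroid.

0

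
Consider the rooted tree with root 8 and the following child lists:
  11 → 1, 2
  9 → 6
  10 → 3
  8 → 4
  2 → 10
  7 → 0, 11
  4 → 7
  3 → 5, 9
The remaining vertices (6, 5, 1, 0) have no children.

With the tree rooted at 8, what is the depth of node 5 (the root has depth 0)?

7

8 → 4 → 7 → 11 → 2 → 10 → 3 → 5 — 7 edges.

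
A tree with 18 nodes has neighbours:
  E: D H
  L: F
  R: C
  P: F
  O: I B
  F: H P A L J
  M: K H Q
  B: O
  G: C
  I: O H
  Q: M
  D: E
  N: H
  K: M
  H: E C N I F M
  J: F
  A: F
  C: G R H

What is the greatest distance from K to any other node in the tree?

The node farthest from K is B, via K–M–H–I–O–B — 5 edges.

5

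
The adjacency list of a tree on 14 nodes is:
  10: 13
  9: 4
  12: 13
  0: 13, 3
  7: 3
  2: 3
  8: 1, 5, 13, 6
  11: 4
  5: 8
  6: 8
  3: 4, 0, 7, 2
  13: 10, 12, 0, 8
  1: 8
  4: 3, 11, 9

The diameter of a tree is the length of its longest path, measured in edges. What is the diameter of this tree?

A longest path is 1 – 8 – 13 – 0 – 3 – 4 – 9, with 6 edges.

6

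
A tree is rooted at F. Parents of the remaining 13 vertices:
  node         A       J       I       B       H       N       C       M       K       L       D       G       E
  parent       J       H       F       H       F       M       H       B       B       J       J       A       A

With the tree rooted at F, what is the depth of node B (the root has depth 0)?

F – H – B — 2 edges.

2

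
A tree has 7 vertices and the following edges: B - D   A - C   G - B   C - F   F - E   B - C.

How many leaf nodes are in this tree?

4

Exactly 4 nodes have a single neighbour: A, D, E, G.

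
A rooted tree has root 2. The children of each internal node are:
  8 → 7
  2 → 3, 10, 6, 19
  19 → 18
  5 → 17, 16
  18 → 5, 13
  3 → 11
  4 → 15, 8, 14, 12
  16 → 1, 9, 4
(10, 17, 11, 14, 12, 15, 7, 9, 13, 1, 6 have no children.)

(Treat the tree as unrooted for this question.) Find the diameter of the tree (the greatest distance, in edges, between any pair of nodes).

9

Starting from 7, a farthest node is 11 at distance 9.
One longest path: 7 - 8 - 4 - 16 - 5 - 18 - 19 - 2 - 3 - 11.
So the diameter is 9.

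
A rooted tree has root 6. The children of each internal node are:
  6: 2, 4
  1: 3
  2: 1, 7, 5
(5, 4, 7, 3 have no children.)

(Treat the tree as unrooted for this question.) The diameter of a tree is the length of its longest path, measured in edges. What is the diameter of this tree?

4

A longest path is 4 - 6 - 2 - 1 - 3, with 4 edges.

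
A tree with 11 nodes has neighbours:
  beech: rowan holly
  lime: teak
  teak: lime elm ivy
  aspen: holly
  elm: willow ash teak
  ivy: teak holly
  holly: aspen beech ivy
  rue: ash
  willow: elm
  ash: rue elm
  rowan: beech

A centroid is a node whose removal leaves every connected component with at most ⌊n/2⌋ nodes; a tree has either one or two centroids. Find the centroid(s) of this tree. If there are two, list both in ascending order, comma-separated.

Removing teak splits the tree into components of sizes 5, 4, 1; the largest is 5 ≤ ⌊11/2⌋ = 5.
Every other node leaves some component of size > 5, so the centroid is unique.

teak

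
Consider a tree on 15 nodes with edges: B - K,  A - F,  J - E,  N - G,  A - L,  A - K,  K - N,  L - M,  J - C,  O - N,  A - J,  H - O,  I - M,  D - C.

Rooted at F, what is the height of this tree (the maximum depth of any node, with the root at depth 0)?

H sits deepest: F-A-K-N-O-H — 5 edges from the root.

5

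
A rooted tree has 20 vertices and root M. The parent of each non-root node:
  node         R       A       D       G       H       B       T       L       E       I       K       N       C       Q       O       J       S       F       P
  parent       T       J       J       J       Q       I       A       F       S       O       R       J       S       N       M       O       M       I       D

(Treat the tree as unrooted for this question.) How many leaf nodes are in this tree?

8

Exactly 8 nodes have a single neighbour: B, C, E, G, H, K, L, P.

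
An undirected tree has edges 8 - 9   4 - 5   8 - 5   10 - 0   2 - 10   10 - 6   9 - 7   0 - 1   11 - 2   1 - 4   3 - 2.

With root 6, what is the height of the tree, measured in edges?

7 sits deepest: 6 – 10 – 0 – 1 – 4 – 5 – 8 – 9 – 7 — 8 edges from the root.

8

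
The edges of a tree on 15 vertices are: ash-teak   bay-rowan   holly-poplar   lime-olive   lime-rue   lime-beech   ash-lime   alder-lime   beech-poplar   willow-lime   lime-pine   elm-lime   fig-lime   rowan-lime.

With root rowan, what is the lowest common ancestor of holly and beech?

beech

Ancestors of holly (toward the root): holly, poplar, beech, lime, rowan.
Ancestors of beech: beech, lime, rowan.
The deepest node appearing in both lists is beech.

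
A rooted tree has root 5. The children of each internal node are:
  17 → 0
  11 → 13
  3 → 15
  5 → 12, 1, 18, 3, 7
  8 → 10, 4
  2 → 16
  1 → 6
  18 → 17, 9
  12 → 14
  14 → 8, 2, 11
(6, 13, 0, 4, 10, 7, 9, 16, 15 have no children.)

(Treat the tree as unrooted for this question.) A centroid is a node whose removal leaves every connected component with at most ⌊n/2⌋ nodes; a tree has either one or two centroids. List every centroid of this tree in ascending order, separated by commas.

5

Delete 5: the remaining components have sizes 9, 4, 2, 2, 1. Max 9 ≤ 9, so 5 is a centroid.
No neighbour of 5 does as well, so 5 is the unique centroid.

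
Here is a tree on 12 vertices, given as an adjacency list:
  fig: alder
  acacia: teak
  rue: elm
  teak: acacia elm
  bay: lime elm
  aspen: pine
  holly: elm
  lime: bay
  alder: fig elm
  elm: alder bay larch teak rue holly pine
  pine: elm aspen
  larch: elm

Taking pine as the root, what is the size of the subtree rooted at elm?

10

Descendants of elm (including itself): elm, alder, teak, rue, larch, holly, bay, fig, acacia, lime. That's 10.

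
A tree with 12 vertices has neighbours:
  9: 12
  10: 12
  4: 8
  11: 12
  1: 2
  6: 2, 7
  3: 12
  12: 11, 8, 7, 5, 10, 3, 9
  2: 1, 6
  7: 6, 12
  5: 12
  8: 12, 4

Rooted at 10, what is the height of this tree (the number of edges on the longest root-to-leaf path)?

A deepest node is 1, reached by 10 → 12 → 7 → 6 → 2 → 1.
That path has 5 edges, so the height is 5.

5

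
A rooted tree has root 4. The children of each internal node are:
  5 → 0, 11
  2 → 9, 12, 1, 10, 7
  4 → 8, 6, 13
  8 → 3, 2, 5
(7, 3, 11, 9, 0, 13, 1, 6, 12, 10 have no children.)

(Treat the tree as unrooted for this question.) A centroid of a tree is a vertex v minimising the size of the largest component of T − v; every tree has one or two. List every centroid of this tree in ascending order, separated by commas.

8

Delete 8: the remaining components have sizes 6, 3, 3, 1. Max 6 ≤ 7, so 8 is a centroid.
No neighbour of 8 does as well, so 8 is the unique centroid.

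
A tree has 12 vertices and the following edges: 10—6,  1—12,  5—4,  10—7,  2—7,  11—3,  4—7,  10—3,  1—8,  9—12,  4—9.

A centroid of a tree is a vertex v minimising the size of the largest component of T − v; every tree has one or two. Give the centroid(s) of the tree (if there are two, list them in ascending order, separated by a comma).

4, 7

If 7 is removed the pieces have sizes 6, 4, 1, all ≤ ⌊12/2⌋ = 6.
4 is adjacent to 7 and is also a centroid (the largest component after removing it is likewise 6).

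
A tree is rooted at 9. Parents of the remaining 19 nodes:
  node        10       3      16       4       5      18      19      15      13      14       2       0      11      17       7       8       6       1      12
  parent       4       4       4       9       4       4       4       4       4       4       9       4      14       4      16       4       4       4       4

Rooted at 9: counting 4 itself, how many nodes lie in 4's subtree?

The subtree rooted at 4 contains: 4, 15, 16, 1, 13, 6, 12, 14, 18, 8, 3, 17, 19, 5, 0, 10, 7, 11 — 18 nodes.

18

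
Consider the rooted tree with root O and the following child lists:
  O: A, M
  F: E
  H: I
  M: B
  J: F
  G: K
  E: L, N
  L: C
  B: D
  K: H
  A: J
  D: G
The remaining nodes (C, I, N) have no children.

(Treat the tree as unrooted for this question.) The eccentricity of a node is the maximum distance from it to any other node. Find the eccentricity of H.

The node farthest from H is C, via H-K-G-D-B-M-O-A-J-F-E-L-C — 12 edges.

12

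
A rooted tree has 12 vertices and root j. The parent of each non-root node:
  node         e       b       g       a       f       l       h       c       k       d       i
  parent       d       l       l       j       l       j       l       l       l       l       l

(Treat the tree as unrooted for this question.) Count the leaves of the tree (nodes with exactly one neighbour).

Exactly 9 nodes have a single neighbour: a, b, c, e, f, g, h, i, k.

9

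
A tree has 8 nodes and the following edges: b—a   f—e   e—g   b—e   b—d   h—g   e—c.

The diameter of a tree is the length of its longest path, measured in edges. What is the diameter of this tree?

BFS from a reaches h last, at distance 4; BFS from h confirms no node is farther.
Path: a - b - e - g - h.

4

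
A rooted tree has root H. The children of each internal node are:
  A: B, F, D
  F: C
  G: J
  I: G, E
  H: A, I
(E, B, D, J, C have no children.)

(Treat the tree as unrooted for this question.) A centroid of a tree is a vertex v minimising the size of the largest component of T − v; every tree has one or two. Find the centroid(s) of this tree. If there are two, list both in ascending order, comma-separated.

A, H

If H is removed the pieces have sizes 5, 4, all ≤ ⌊10/2⌋ = 5.
A is adjacent to H and is also a centroid (the largest component after removing it is likewise 5).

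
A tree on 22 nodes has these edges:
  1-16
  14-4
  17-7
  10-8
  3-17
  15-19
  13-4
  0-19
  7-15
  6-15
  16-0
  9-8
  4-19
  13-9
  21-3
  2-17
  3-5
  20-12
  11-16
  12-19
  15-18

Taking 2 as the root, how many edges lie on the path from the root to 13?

2 → 17 → 7 → 15 → 19 → 4 → 13 — 6 edges.

6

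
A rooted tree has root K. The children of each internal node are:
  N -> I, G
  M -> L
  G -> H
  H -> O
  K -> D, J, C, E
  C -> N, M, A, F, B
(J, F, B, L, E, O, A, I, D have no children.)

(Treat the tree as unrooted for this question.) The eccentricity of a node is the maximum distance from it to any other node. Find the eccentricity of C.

A farthest node from C is O.
The path C – N – G – H – O has 4 edges.

4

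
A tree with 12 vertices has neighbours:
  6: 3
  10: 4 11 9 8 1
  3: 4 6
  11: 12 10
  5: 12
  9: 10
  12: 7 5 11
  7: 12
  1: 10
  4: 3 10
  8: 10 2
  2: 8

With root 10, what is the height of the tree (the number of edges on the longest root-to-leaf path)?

3

A deepest node is 5, reached by 10 → 11 → 12 → 5.
That path has 3 edges, so the height is 3.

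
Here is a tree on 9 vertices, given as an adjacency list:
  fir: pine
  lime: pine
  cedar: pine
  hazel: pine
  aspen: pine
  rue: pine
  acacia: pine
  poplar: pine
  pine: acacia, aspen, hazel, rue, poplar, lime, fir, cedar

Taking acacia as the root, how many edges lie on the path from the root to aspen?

Climbing from aspen to the root: aspen–pine–acacia. That's 2 steps.

2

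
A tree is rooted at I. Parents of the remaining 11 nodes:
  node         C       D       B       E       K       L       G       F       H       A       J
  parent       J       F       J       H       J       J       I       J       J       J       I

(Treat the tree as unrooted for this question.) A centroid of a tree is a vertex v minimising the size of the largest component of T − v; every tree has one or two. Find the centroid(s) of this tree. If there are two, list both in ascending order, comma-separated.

Delete J: the remaining components have sizes 2, 2, 2, 1, 1, 1, 1, 1. Max 2 ≤ 6, so J is a centroid.
Every other node leaves some component of size > 6, so the centroid is unique.

J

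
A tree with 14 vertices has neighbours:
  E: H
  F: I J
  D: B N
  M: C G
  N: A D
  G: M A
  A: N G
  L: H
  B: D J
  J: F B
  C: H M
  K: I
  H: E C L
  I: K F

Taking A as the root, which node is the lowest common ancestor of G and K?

G's ancestor chain is G, A and K's is K, I, F, J, B, D, N, A; they first meet at A.

A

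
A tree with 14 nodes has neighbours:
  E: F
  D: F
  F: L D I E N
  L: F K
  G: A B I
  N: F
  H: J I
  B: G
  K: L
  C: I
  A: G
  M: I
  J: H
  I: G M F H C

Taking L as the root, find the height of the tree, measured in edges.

4

J sits deepest: L – F – I – H – J — 4 edges from the root.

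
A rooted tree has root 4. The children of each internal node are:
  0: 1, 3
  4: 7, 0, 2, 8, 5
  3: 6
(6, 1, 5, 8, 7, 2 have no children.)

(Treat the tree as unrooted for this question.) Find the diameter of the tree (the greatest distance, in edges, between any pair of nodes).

4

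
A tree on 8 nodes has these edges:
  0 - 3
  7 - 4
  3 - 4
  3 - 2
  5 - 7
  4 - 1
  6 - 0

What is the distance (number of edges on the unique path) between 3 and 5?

3

3 - 4 - 7 - 5: 3 edges.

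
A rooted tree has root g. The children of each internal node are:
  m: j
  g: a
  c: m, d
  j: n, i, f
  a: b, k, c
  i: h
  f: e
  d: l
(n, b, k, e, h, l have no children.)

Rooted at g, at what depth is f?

Path from g to f: g–a–c–m–j–f, which has 5 edges.

5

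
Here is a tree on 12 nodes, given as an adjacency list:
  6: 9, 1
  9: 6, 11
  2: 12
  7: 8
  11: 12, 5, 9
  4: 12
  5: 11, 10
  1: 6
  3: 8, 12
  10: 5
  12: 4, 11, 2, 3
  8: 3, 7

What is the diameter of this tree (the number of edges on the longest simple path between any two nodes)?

A longest path is 7 - 8 - 3 - 12 - 11 - 9 - 6 - 1, with 7 edges.

7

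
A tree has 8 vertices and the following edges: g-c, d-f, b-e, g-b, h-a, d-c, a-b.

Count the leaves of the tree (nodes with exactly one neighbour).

The leaves are e, f, h.
That is 3 leaves.

3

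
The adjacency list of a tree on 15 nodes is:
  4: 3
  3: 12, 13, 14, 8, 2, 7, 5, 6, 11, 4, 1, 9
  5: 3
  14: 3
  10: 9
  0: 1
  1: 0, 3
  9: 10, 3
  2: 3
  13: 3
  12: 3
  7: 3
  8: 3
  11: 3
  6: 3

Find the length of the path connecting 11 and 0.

The path is 11 - 3 - 1 - 0, which has 3 edges.

3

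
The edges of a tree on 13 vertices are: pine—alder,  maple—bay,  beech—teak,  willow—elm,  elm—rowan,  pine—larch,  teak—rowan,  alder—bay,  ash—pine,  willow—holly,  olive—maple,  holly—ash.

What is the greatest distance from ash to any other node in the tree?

6

The node farthest from ash is beech, via ash–holly–willow–elm–rowan–teak–beech — 6 edges.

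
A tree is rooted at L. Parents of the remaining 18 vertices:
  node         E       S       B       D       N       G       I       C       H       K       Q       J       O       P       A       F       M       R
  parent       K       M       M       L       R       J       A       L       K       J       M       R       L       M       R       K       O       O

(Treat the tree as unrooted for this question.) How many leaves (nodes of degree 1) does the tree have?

The leaves are B, C, D, E, F, G, H, I, N, P, Q, S.
That is 12 leaves.

12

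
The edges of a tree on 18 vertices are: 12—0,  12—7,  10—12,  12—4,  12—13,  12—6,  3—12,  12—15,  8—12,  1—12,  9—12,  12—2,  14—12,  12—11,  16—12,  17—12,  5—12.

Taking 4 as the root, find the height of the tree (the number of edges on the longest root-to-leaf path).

14 sits deepest: 4 → 12 → 14 — 2 edges from the root.

2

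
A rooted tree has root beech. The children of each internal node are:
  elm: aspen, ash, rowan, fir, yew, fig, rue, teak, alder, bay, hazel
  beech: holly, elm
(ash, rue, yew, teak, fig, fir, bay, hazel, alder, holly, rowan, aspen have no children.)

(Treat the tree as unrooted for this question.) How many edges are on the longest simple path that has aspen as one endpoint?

3

A farthest node from aspen is holly.
The path aspen-elm-beech-holly has 3 edges.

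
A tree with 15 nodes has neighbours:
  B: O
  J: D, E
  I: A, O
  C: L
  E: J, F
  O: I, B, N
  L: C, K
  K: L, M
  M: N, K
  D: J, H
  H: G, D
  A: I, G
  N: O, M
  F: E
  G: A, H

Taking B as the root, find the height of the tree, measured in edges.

9

The longest root-to-leaf path is B–O–I–A–G–H–D–J–E–F (9 edges).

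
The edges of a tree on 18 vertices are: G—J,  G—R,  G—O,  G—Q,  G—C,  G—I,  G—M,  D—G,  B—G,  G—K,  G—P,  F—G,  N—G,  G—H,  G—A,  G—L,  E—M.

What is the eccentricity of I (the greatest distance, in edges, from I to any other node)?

3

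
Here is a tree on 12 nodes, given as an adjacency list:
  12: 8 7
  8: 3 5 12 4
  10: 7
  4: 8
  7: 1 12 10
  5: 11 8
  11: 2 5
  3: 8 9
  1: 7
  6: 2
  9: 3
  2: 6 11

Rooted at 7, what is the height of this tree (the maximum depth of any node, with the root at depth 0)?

6

A deepest node is 6, reached by 7 → 12 → 8 → 5 → 11 → 2 → 6.
That path has 6 edges, so the height is 6.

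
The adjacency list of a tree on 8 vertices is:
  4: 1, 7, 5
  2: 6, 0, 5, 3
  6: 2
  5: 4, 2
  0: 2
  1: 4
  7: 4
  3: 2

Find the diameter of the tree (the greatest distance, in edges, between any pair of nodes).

4

BFS from 6 reaches 1 last, at distance 4; BFS from 1 confirms no node is farther.
Path: 6–2–5–4–1.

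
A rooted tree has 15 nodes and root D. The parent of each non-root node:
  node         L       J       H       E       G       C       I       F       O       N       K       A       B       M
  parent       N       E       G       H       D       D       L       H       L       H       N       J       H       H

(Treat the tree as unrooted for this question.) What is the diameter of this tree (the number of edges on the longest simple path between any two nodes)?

BFS from A reaches O last, at distance 6; BFS from O confirms no node is farther.
Path: A–J–E–H–N–L–O.

6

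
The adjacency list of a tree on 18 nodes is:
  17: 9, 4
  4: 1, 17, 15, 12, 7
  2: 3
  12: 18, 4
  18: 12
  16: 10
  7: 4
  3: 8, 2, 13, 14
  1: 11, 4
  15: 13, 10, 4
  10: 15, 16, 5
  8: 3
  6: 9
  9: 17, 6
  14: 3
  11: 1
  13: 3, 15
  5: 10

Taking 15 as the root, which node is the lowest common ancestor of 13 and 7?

Ancestors of 13 (toward the root): 13, 15.
Ancestors of 7: 7, 4, 15.
The deepest node appearing in both lists is 15.

15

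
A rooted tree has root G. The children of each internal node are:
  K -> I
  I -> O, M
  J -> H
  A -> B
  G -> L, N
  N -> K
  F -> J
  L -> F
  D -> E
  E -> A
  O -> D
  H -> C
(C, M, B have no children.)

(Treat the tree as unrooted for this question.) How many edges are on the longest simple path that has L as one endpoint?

9

The node farthest from L is B, via L – G – N – K – I – O – D – E – A – B — 9 edges.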